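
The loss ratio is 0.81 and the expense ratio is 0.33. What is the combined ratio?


Combined ratio = loss ratio + expense ratio
= 0.81 + 0.33
= 1.14


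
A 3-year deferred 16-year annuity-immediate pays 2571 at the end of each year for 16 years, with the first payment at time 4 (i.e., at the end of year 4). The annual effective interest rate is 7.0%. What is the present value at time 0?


PV at time 3 of the 16-year annuity-immediate:
a_n = 2571 * (1-(1+0.07)^(-16))/0.07 = 24287.3336
Discount back 3 years to time 0:
PV = 24287.3336 * (1+0.07)^(-3)
= 24287.3336 * 0.816298
= 19825.6988


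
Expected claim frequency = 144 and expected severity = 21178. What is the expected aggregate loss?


E[S] = E[N] * E[X]
= 144 * 21178
= 3.0496e+06


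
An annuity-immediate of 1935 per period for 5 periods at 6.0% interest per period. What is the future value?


FV = PMT * ((1+i)^n - 1) / i
= 1935 * ((1.06)^5 - 1) / 0.06
= 1935 * (1.338226 - 1) / 0.06
= 10907.7749


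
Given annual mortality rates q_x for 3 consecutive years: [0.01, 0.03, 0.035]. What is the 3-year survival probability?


p_k = 1 - q_k for each year
Survival = product of (1 - q_k)
= 0.99 * 0.97 * 0.965
= 0.9267


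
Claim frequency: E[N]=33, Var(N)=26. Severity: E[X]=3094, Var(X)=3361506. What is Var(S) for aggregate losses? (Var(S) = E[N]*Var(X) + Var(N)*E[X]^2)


Var(S) = E[N]*Var(X) + Var(N)*E[X]^2
= 33*3361506 + 26*3094^2
= 110929698 + 248893736
= 3.5982e+08


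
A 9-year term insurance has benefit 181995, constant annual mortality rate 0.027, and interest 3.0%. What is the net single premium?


NSP = benefit * sum_{k=0}^{n-1} k_p_x * q * v^(k+1)
With constant q=0.027, v=0.970874
Sum = 0.189912
NSP = 181995 * 0.189912
= 34563.0838


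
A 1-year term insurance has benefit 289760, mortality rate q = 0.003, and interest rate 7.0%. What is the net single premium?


NSP = benefit * q * v
v = 1/(1+i) = 0.934579
NSP = 289760 * 0.003 * 0.934579
= 812.4112


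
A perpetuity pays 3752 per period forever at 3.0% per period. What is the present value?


PV = PMT / i
= 3752 / 0.03
= 125066.6667


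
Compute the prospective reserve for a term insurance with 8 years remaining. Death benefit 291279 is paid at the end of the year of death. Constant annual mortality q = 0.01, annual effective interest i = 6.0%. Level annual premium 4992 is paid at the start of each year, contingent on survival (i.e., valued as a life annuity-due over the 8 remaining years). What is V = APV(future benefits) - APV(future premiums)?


v = 1/(1+i) = 0.943396
APV(future benefits) per unit = sum_{k=0}^{7} k_p_x * q * v^(k+1) = 0.060151
APV(future benefits) = 291279 * 0.060151 = 17520.7882
Life annuity-due factor ä_{x:8} = sum_{k=0}^{7} k_p_x * v^k = 6.37603
APV(future premiums) = 4992 * 6.37603 = 31829.1401
V = 17520.7882 - 31829.1401
= -14308.3519


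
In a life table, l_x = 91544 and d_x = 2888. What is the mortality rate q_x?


q_x = d_x / l_x
= 2888 / 91544
= 0.0315


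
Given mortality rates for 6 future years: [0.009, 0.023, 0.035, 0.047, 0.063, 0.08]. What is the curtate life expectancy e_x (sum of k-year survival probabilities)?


e_x = sum_{k=1}^{n} k_p_x
k_p_x values:
  1_p_x = 0.991
  2_p_x = 0.968207
  3_p_x = 0.93432
  4_p_x = 0.890407
  5_p_x = 0.834311
  6_p_x = 0.767566
e_x = 5.3858


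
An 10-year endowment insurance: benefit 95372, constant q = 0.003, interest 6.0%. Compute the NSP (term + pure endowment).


Term component = 2080.6206
Pure endowment = 10_p_x * v^10 * benefit = 0.970402 * 0.558395 * 95372 = 51678.9666
NSP = 53759.5872


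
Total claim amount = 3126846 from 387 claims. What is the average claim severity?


severity = total / number
= 3126846 / 387
= 8079.7054


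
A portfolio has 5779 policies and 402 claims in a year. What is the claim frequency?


frequency = claims / policies
= 402 / 5779
= 0.0696


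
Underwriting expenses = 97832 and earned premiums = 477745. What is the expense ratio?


Expense ratio = expenses / premiums
= 97832 / 477745
= 0.2048


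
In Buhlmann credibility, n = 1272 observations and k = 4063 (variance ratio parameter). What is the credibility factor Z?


Z = n / (n + k)
= 1272 / (1272 + 4063)
= 1272 / 5335
= 0.2384


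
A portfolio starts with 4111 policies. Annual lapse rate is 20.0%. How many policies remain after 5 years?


remaining = initial * (1 - lapse)^years
= 4111 * (1 - 0.2)^5
= 4111 * 0.32768
= 1347.0925


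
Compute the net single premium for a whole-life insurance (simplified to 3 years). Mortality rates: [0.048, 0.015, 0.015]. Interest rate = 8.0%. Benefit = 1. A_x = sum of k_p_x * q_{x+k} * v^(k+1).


v = 0.925926
Year 0: k_p_x=1.0, q=0.048, term=0.044444
Year 1: k_p_x=0.952, q=0.015, term=0.012243
Year 2: k_p_x=0.93772, q=0.015, term=0.011166
A_x = 0.0679


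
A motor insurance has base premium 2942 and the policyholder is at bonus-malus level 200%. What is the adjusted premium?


adjusted = base * BM_level / 100
= 2942 * 200 / 100
= 2942 * 2.0
= 5884.0


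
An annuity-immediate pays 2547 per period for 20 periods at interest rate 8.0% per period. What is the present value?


PV = PMT * (1 - (1+i)^(-n)) / i
= 2547 * (1 - (1+0.08)^(-20)) / 0.08
= 2547 * (1 - 0.214548) / 0.08
= 2547 * 9.818147
= 25006.8214


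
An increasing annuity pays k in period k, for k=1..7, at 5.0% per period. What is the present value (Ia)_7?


(Ia)_n = sum_{k=1}^{n} k * v^k, v = 1/(1+i)
v = 0.952381
Sum computed term by term:
(Ia)_7 = 22.0185


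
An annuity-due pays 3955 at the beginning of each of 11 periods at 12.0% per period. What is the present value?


PV_due = PMT * (1-(1+i)^(-n))/i * (1+i)
PV_immediate = 23483.6001
PV_due = 23483.6001 * 1.12
= 26301.6321


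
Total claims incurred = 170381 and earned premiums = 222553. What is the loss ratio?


Loss ratio = claims / premiums
= 170381 / 222553
= 0.7656


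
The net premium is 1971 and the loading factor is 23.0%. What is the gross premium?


Gross = net * (1 + loading)
= 1971 * (1 + 0.23)
= 1971 * 1.23
= 2424.33


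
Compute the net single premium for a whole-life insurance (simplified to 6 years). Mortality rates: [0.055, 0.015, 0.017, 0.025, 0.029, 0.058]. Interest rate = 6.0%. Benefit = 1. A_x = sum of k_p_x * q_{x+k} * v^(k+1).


v = 0.943396
Year 0: k_p_x=1.0, q=0.055, term=0.051887
Year 1: k_p_x=0.945, q=0.015, term=0.012616
Year 2: k_p_x=0.930825, q=0.017, term=0.013286
Year 3: k_p_x=0.915001, q=0.025, term=0.018119
Year 4: k_p_x=0.892126, q=0.029, term=0.019333
Year 5: k_p_x=0.866254, q=0.058, term=0.035419
A_x = 0.1507


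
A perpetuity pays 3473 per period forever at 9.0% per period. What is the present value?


PV = PMT / i
= 3473 / 0.09
= 38588.8889


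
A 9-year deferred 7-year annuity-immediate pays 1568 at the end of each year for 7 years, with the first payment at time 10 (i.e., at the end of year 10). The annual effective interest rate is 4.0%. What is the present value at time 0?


PV at time 9 of the 7-year annuity-immediate:
a_n = 1568 * (1-(1+0.04)^(-7))/0.04 = 9411.2217
Discount back 9 years to time 0:
PV = 9411.2217 * (1+0.04)^(-9)
= 9411.2217 * 0.702587
= 6612.1995


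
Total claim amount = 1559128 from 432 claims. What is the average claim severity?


severity = total / number
= 1559128 / 432
= 3609.0926


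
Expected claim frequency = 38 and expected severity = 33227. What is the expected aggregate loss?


E[S] = E[N] * E[X]
= 38 * 33227
= 1.2626e+06


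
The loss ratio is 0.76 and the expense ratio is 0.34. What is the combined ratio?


Combined ratio = loss ratio + expense ratio
= 0.76 + 0.34
= 1.1


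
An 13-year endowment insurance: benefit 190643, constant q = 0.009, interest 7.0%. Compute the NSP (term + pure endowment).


Term component = 13705.6468
Pure endowment = 13_p_x * v^13 * benefit = 0.889114 * 0.414964 * 190643 = 70337.878
NSP = 84043.5248


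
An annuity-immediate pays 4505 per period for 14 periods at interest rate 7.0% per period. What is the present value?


PV = PMT * (1 - (1+i)^(-n)) / i
= 4505 * (1 - (1+0.07)^(-14)) / 0.07
= 4505 * (1 - 0.387817) / 0.07
= 4505 * 8.745468
= 39398.3333


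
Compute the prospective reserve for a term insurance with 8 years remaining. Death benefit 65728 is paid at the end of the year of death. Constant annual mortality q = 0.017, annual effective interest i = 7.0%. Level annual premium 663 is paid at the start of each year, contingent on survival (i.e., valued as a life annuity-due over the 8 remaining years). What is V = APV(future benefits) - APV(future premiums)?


v = 1/(1+i) = 0.934579
APV(future benefits) per unit = sum_{k=0}^{7} k_p_x * q * v^(k+1) = 0.096253
APV(future benefits) = 65728 * 0.096253 = 6326.5481
Life annuity-due factor ä_{x:8} = sum_{k=0}^{7} k_p_x * v^k = 6.058307
APV(future premiums) = 663 * 6.058307 = 4016.6573
V = 6326.5481 - 4016.6573
= 2309.8908


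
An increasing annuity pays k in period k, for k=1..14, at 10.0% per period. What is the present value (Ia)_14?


(Ia)_n = sum_{k=1}^{n} k * v^k, v = 1/(1+i)
v = 0.909091
Sum computed term by term:
(Ia)_14 = 44.1672


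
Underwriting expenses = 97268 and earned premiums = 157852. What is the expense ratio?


Expense ratio = expenses / premiums
= 97268 / 157852
= 0.6162


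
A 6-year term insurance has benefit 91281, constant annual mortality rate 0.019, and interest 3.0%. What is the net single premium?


NSP = benefit * sum_{k=0}^{n-1} k_p_x * q * v^(k+1)
With constant q=0.019, v=0.970874
Sum = 0.098322
NSP = 91281 * 0.098322
= 8974.9294


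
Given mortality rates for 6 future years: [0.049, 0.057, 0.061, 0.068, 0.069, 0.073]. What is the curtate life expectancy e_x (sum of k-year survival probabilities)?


e_x = sum_{k=1}^{n} k_p_x
k_p_x values:
  1_p_x = 0.951
  2_p_x = 0.896793
  3_p_x = 0.842089
  4_p_x = 0.784827
  5_p_x = 0.730674
  6_p_x = 0.677334
e_x = 4.8827


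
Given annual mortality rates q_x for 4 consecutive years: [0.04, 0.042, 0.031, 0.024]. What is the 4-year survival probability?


p_k = 1 - q_k for each year
Survival = product of (1 - q_k)
= 0.96 * 0.958 * 0.969 * 0.976
= 0.8698


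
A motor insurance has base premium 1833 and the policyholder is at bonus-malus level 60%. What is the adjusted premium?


adjusted = base * BM_level / 100
= 1833 * 60 / 100
= 1833 * 0.6
= 1099.8


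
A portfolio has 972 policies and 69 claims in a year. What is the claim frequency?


frequency = claims / policies
= 69 / 972
= 0.071


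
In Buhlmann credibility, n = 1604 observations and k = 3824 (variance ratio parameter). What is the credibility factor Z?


Z = n / (n + k)
= 1604 / (1604 + 3824)
= 1604 / 5428
= 0.2955


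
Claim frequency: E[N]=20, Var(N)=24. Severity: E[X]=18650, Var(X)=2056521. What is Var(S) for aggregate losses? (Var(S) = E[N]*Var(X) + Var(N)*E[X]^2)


Var(S) = E[N]*Var(X) + Var(N)*E[X]^2
= 20*2056521 + 24*18650^2
= 41130420 + 8347740000
= 8.3889e+09


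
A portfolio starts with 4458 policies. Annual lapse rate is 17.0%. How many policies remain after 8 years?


remaining = initial * (1 - lapse)^years
= 4458 * (1 - 0.17)^8
= 4458 * 0.225229
= 1004.0719


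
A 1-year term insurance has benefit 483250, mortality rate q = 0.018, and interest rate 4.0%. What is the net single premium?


NSP = benefit * q * v
v = 1/(1+i) = 0.961538
NSP = 483250 * 0.018 * 0.961538
= 8363.9423


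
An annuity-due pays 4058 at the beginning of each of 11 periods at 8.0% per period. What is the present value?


PV_due = PMT * (1-(1+i)^(-n))/i * (1+i)
PV_immediate = 28969.917
PV_due = 28969.917 * 1.08
= 31287.5103


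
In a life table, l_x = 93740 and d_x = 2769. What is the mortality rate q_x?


q_x = d_x / l_x
= 2769 / 93740
= 0.0295


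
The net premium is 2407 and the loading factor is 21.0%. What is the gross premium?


Gross = net * (1 + loading)
= 2407 * (1 + 0.21)
= 2407 * 1.21
= 2912.47


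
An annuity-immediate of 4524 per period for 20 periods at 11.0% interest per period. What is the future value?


FV = PMT * ((1+i)^n - 1) / i
= 4524 * ((1.11)^20 - 1) / 0.11
= 4524 * (8.062312 - 1) / 0.11
= 290453.6126


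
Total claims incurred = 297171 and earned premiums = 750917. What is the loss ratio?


Loss ratio = claims / premiums
= 297171 / 750917
= 0.3957


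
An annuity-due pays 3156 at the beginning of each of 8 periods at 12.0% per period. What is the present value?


PV_due = PMT * (1-(1+i)^(-n))/i * (1+i)
PV_immediate = 15677.8711
PV_due = 15677.8711 * 1.12
= 17559.2156


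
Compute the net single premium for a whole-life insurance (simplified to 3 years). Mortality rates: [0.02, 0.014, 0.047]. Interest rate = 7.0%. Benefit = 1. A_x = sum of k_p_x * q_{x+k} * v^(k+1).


v = 0.934579
Year 0: k_p_x=1.0, q=0.02, term=0.018692
Year 1: k_p_x=0.98, q=0.014, term=0.011984
Year 2: k_p_x=0.96628, q=0.047, term=0.037072
A_x = 0.0677


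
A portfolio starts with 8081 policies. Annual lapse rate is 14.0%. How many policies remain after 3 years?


remaining = initial * (1 - lapse)^years
= 8081 * (1 - 0.14)^3
= 8081 * 0.636056
= 5139.9685


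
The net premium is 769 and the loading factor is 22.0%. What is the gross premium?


Gross = net * (1 + loading)
= 769 * (1 + 0.22)
= 769 * 1.22
= 938.18


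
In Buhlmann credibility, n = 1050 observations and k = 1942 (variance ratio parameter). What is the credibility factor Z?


Z = n / (n + k)
= 1050 / (1050 + 1942)
= 1050 / 2992
= 0.3509


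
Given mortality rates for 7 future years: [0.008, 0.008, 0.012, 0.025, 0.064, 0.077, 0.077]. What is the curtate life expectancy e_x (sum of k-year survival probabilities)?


e_x = sum_{k=1}^{n} k_p_x
k_p_x values:
  1_p_x = 0.992
  2_p_x = 0.984064
  3_p_x = 0.972255
  4_p_x = 0.947949
  5_p_x = 0.88728
  6_p_x = 0.81896
  7_p_x = 0.7559
e_x = 6.3584


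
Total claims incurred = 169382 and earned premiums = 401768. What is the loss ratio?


Loss ratio = claims / premiums
= 169382 / 401768
= 0.4216


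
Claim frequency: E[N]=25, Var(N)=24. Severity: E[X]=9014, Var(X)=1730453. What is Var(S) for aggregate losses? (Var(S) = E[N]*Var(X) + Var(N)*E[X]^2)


Var(S) = E[N]*Var(X) + Var(N)*E[X]^2
= 25*1730453 + 24*9014^2
= 43261325 + 1950052704
= 1.9933e+09


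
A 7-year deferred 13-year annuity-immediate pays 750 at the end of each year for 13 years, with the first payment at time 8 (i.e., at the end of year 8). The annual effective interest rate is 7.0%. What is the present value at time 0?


PV at time 7 of the 13-year annuity-immediate:
a_n = 750 * (1-(1+0.07)^(-13))/0.07 = 6268.2381
Discount back 7 years to time 0:
PV = 6268.2381 * (1+0.07)^(-7)
= 6268.2381 * 0.62275
= 3903.5436


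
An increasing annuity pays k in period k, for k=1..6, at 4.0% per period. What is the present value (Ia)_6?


(Ia)_n = sum_{k=1}^{n} k * v^k, v = 1/(1+i)
v = 0.961538
Sum computed term by term:
(Ia)_6 = 17.7484


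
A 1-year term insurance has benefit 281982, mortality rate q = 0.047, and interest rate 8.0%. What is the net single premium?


NSP = benefit * q * v
v = 1/(1+i) = 0.925926
NSP = 281982 * 0.047 * 0.925926
= 12271.4389


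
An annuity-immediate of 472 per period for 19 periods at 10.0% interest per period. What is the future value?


FV = PMT * ((1+i)^n - 1) / i
= 472 * ((1.1)^19 - 1) / 0.1
= 472 * (6.115909 - 1) / 0.1
= 24147.0907


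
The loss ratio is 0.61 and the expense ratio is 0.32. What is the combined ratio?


Combined ratio = loss ratio + expense ratio
= 0.61 + 0.32
= 0.93


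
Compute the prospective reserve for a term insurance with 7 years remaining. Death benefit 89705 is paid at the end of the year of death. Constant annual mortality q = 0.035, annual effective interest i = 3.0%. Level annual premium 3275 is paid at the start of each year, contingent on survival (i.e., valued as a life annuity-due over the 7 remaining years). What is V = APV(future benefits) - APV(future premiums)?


v = 1/(1+i) = 0.970874
APV(future benefits) per unit = sum_{k=0}^{6} k_p_x * q * v^(k+1) = 0.19728
APV(future benefits) = 89705 * 0.19728 = 17697.0176
Life annuity-due factor ä_{x:7} = sum_{k=0}^{6} k_p_x * v^k = 5.805674
APV(future premiums) = 3275 * 5.805674 = 19013.5809
V = 17697.0176 - 19013.5809
= -1316.5633


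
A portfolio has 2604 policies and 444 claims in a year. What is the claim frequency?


frequency = claims / policies
= 444 / 2604
= 0.1705


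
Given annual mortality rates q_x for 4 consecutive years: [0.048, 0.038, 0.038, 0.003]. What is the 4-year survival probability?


p_k = 1 - q_k for each year
Survival = product of (1 - q_k)
= 0.952 * 0.962 * 0.962 * 0.997
= 0.8784


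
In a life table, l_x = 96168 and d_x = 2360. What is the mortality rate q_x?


q_x = d_x / l_x
= 2360 / 96168
= 0.0245


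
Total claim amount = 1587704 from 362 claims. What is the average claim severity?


severity = total / number
= 1587704 / 362
= 4385.9227


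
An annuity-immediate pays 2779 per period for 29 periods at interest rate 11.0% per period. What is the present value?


PV = PMT * (1 - (1+i)^(-n)) / i
= 2779 * (1 - (1+0.11)^(-29)) / 0.11
= 2779 * (1 - 0.048488) / 0.11
= 2779 * 8.65011
= 24038.655


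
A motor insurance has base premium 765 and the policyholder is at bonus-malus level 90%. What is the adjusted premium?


adjusted = base * BM_level / 100
= 765 * 90 / 100
= 765 * 0.9
= 688.5


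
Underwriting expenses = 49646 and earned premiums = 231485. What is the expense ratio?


Expense ratio = expenses / premiums
= 49646 / 231485
= 0.2145


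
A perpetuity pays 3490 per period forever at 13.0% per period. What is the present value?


PV = PMT / i
= 3490 / 0.13
= 26846.1538


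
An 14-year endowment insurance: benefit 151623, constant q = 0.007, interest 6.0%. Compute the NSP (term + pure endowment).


Term component = 9490.8878
Pure endowment = 14_p_x * v^14 * benefit = 0.906337 * 0.442301 * 151623 = 60781.6451
NSP = 70272.5329


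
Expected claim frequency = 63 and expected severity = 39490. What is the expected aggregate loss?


E[S] = E[N] * E[X]
= 63 * 39490
= 2.4879e+06


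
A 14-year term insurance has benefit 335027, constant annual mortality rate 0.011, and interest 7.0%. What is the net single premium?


NSP = benefit * sum_{k=0}^{n-1} k_p_x * q * v^(k+1)
With constant q=0.011, v=0.934579
Sum = 0.090691
NSP = 335027 * 0.090691
= 30384.0767


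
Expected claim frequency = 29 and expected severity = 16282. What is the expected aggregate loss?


E[S] = E[N] * E[X]
= 29 * 16282
= 472178


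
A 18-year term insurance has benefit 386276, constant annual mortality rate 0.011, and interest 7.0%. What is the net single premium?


NSP = benefit * sum_{k=0}^{n-1} k_p_x * q * v^(k+1)
With constant q=0.011, v=0.934579
Sum = 0.102877
NSP = 386276 * 0.102877
= 39738.8884


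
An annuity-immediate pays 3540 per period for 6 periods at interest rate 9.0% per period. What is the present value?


PV = PMT * (1 - (1+i)^(-n)) / i
= 3540 * (1 - (1+0.09)^(-6)) / 0.09
= 3540 * (1 - 0.596267) / 0.09
= 3540 * 4.485919
= 15880.1518


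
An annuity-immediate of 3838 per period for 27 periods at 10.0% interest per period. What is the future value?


FV = PMT * ((1+i)^n - 1) / i
= 3838 * ((1.1)^27 - 1) / 0.1
= 3838 * (13.109994 - 1) / 0.1
= 464781.5771


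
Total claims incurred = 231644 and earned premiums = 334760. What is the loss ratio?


Loss ratio = claims / premiums
= 231644 / 334760
= 0.692


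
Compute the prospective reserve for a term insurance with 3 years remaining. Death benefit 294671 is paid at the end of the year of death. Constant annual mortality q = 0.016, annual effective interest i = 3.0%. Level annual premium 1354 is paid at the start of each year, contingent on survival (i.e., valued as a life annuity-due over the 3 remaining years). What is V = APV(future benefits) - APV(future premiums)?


v = 1/(1+i) = 0.970874
APV(future benefits) per unit = sum_{k=0}^{2} k_p_x * q * v^(k+1) = 0.044552
APV(future benefits) = 294671 * 0.044552 = 13128.086
Life annuity-due factor ä_{x:3} = sum_{k=0}^{2} k_p_x * v^k = 2.868014
APV(future premiums) = 1354 * 2.868014 = 3883.2909
V = 13128.086 - 3883.2909
= 9244.7952


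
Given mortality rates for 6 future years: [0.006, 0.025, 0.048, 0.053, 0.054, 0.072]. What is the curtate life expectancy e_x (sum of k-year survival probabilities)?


e_x = sum_{k=1}^{n} k_p_x
k_p_x values:
  1_p_x = 0.994
  2_p_x = 0.96915
  3_p_x = 0.922631
  4_p_x = 0.873731
  5_p_x = 0.82655
  6_p_x = 0.767038
e_x = 5.3531


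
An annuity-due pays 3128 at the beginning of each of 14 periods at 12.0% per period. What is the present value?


PV_due = PMT * (1-(1+i)^(-n))/i * (1+i)
PV_immediate = 20732.9102
PV_due = 20732.9102 * 1.12
= 23220.8594


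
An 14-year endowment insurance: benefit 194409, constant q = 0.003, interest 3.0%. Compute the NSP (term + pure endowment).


Term component = 6470.5347
Pure endowment = 14_p_x * v^14 * benefit = 0.958809 * 0.661118 * 194409 = 123233.118
NSP = 129703.6527


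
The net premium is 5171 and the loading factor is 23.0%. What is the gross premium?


Gross = net * (1 + loading)
= 5171 * (1 + 0.23)
= 5171 * 1.23
= 6360.33


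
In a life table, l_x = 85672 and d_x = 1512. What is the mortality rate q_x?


q_x = d_x / l_x
= 1512 / 85672
= 0.0176


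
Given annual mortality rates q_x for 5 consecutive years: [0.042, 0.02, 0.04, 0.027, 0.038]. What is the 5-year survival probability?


p_k = 1 - q_k for each year
Survival = product of (1 - q_k)
= 0.958 * 0.98 * 0.96 * 0.973 * 0.962
= 0.8436


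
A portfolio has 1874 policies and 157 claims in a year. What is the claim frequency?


frequency = claims / policies
= 157 / 1874
= 0.0838


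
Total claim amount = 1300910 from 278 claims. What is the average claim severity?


severity = total / number
= 1300910 / 278
= 4679.5324


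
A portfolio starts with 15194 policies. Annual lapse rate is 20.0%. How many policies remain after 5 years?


remaining = initial * (1 - lapse)^years
= 15194 * (1 - 0.2)^5
= 15194 * 0.32768
= 4978.7699


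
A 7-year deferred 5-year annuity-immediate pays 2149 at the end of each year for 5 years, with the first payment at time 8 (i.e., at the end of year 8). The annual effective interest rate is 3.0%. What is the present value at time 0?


PV at time 7 of the 5-year annuity-immediate:
a_n = 2149 * (1-(1+0.03)^(-5))/0.03 = 9841.7907
Discount back 7 years to time 0:
PV = 9841.7907 * (1+0.03)^(-7)
= 9841.7907 * 0.813092
= 8002.2765


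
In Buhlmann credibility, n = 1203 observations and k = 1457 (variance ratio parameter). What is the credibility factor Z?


Z = n / (n + k)
= 1203 / (1203 + 1457)
= 1203 / 2660
= 0.4523


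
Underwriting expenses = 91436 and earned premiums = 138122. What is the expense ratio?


Expense ratio = expenses / premiums
= 91436 / 138122
= 0.662


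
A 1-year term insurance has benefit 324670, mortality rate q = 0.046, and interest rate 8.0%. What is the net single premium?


NSP = benefit * q * v
v = 1/(1+i) = 0.925926
NSP = 324670 * 0.046 * 0.925926
= 13828.537


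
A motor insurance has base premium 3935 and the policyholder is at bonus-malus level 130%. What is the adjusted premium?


adjusted = base * BM_level / 100
= 3935 * 130 / 100
= 3935 * 1.3
= 5115.5


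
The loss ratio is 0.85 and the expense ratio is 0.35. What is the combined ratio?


Combined ratio = loss ratio + expense ratio
= 0.85 + 0.35
= 1.2


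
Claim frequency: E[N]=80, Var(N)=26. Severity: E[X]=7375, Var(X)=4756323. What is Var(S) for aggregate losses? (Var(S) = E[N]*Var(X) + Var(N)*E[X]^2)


Var(S) = E[N]*Var(X) + Var(N)*E[X]^2
= 80*4756323 + 26*7375^2
= 380505840 + 1414156250
= 1.7947e+09


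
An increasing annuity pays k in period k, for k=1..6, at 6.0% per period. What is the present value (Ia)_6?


(Ia)_n = sum_{k=1}^{n} k * v^k, v = 1/(1+i)
v = 0.943396
Sum computed term by term:
(Ia)_6 = 16.3767


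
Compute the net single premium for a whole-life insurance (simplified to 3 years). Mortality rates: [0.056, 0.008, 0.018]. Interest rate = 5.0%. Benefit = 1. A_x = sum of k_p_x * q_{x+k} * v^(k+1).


v = 0.952381
Year 0: k_p_x=1.0, q=0.056, term=0.053333
Year 1: k_p_x=0.944, q=0.008, term=0.00685
Year 2: k_p_x=0.936448, q=0.018, term=0.014561
A_x = 0.0747


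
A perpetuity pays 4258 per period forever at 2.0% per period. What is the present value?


PV = PMT / i
= 4258 / 0.02
= 212900.0


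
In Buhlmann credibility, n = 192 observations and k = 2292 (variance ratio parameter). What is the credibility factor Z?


Z = n / (n + k)
= 192 / (192 + 2292)
= 192 / 2484
= 0.0773


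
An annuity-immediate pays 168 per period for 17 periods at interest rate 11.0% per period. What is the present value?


PV = PMT * (1 - (1+i)^(-n)) / i
= 168 * (1 - (1+0.11)^(-17)) / 0.11
= 168 * (1 - 0.169633) / 0.11
= 168 * 7.548794
= 1268.1975


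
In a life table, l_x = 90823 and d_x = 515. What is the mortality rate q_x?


q_x = d_x / l_x
= 515 / 90823
= 0.0057


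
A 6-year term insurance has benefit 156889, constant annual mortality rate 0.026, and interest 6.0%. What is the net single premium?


NSP = benefit * sum_{k=0}^{n-1} k_p_x * q * v^(k+1)
With constant q=0.026, v=0.943396
Sum = 0.120358
NSP = 156889 * 0.120358
= 18882.8841


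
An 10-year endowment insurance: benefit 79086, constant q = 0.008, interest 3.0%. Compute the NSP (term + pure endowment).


Term component = 5216.9403
Pure endowment = 10_p_x * v^10 * benefit = 0.922819 * 0.744094 * 79086 = 54305.5335
NSP = 59522.4738


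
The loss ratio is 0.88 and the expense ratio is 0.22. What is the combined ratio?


Combined ratio = loss ratio + expense ratio
= 0.88 + 0.22
= 1.1


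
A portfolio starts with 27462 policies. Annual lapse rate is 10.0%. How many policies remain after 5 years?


remaining = initial * (1 - lapse)^years
= 27462 * (1 - 0.1)^5
= 27462 * 0.59049
= 16216.0364


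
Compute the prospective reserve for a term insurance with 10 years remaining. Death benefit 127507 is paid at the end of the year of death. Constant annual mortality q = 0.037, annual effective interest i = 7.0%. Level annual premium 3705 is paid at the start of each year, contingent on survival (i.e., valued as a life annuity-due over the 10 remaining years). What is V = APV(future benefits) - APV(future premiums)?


v = 1/(1+i) = 0.934579
APV(future benefits) per unit = sum_{k=0}^{9} k_p_x * q * v^(k+1) = 0.225223
APV(future benefits) = 127507 * 0.225223 = 28717.5528
Life annuity-due factor ä_{x:10} = sum_{k=0}^{9} k_p_x * v^k = 6.513216
APV(future premiums) = 3705 * 6.513216 = 24131.4638
V = 28717.5528 - 24131.4638
= 4586.089


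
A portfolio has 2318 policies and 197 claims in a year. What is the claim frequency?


frequency = claims / policies
= 197 / 2318
= 0.085


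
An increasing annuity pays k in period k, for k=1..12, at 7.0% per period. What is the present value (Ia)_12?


(Ia)_n = sum_{k=1}^{n} k * v^k, v = 1/(1+i)
v = 0.934579
Sum computed term by term:
(Ia)_12 = 45.2933


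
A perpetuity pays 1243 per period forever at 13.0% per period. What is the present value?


PV = PMT / i
= 1243 / 0.13
= 9561.5385


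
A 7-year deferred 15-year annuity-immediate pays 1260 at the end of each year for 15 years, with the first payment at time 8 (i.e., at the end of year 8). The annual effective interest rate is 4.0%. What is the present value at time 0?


PV at time 7 of the 15-year annuity-immediate:
a_n = 1260 * (1-(1+0.04)^(-15))/0.04 = 14009.1682
Discount back 7 years to time 0:
PV = 14009.1682 * (1+0.04)^(-7)
= 14009.1682 * 0.759918
= 10645.8164


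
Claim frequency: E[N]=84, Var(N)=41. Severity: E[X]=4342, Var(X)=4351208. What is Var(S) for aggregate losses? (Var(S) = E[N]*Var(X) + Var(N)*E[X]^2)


Var(S) = E[N]*Var(X) + Var(N)*E[X]^2
= 84*4351208 + 41*4342^2
= 365501472 + 772971524
= 1.1385e+09


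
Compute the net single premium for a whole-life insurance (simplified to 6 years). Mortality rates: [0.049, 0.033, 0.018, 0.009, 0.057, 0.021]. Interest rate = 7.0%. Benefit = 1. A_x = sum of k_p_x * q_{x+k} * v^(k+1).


v = 0.934579
Year 0: k_p_x=1.0, q=0.049, term=0.045794
Year 1: k_p_x=0.951, q=0.033, term=0.027411
Year 2: k_p_x=0.919617, q=0.018, term=0.013512
Year 3: k_p_x=0.903064, q=0.009, term=0.0062
Year 4: k_p_x=0.894936, q=0.057, term=0.03637
Year 5: k_p_x=0.843925, q=0.021, term=0.011809
A_x = 0.1411


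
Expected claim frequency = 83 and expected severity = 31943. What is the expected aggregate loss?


E[S] = E[N] * E[X]
= 83 * 31943
= 2.6513e+06


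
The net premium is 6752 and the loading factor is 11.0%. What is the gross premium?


Gross = net * (1 + loading)
= 6752 * (1 + 0.11)
= 6752 * 1.11
= 7494.72


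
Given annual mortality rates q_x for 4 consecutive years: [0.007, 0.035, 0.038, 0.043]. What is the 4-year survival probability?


p_k = 1 - q_k for each year
Survival = product of (1 - q_k)
= 0.993 * 0.965 * 0.962 * 0.957
= 0.8822


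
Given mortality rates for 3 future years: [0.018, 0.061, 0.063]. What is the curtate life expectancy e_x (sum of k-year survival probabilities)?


e_x = sum_{k=1}^{n} k_p_x
k_p_x values:
  1_p_x = 0.982
  2_p_x = 0.922098
  3_p_x = 0.864006
e_x = 2.7681


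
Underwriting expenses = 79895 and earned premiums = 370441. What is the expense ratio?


Expense ratio = expenses / premiums
= 79895 / 370441
= 0.2157


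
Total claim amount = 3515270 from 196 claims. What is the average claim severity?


severity = total / number
= 3515270 / 196
= 17935.051


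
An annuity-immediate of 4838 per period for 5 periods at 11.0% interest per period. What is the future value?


FV = PMT * ((1+i)^n - 1) / i
= 4838 * ((1.11)^5 - 1) / 0.11
= 4838 * (1.685058 - 1) / 0.11
= 30130.1032


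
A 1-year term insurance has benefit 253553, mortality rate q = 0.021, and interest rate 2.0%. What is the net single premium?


NSP = benefit * q * v
v = 1/(1+i) = 0.980392
NSP = 253553 * 0.021 * 0.980392
= 5220.2088


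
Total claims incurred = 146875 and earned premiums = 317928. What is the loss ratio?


Loss ratio = claims / premiums
= 146875 / 317928
= 0.462


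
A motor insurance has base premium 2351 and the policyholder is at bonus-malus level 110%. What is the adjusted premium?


adjusted = base * BM_level / 100
= 2351 * 110 / 100
= 2351 * 1.1
= 2586.1


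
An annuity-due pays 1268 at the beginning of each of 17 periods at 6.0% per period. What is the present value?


PV_due = PMT * (1-(1+i)^(-n))/i * (1+i)
PV_immediate = 13285.1653
PV_due = 13285.1653 * 1.06
= 14082.2752


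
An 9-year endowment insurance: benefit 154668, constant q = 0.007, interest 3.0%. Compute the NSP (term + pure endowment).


Term component = 8208.9493
Pure endowment = 9_p_x * v^9 * benefit = 0.938735 * 0.766417 * 154668 = 111277.8392
NSP = 119486.7885


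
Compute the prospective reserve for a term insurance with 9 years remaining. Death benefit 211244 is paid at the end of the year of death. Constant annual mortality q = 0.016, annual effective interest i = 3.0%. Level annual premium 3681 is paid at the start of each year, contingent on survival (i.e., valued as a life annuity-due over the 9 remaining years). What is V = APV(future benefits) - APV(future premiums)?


v = 1/(1+i) = 0.970874
APV(future benefits) per unit = sum_{k=0}^{8} k_p_x * q * v^(k+1) = 0.117267
APV(future benefits) = 211244 * 0.117267 = 24771.8637
Life annuity-due factor ä_{x:9} = sum_{k=0}^{8} k_p_x * v^k = 7.549037
APV(future premiums) = 3681 * 7.549037 = 27788.0044
V = 24771.8637 - 27788.0044
= -3016.1407


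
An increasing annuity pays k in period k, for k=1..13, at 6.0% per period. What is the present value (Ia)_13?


(Ia)_n = sum_{k=1}^{n} k * v^k, v = 1/(1+i)
v = 0.943396
Sum computed term by term:
(Ia)_13 = 54.8156


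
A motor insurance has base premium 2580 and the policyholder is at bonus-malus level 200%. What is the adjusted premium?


adjusted = base * BM_level / 100
= 2580 * 200 / 100
= 2580 * 2.0
= 5160.0


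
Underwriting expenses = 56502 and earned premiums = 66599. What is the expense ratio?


Expense ratio = expenses / premiums
= 56502 / 66599
= 0.8484


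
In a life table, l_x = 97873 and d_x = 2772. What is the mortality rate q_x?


q_x = d_x / l_x
= 2772 / 97873
= 0.0283


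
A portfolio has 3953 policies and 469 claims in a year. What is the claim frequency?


frequency = claims / policies
= 469 / 3953
= 0.1186


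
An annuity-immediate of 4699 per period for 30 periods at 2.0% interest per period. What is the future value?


FV = PMT * ((1+i)^n - 1) / i
= 4699 * ((1.02)^30 - 1) / 0.02
= 4699 * (1.811362 - 1) / 0.02
= 190629.4042


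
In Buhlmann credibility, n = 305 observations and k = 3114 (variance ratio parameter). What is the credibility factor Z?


Z = n / (n + k)
= 305 / (305 + 3114)
= 305 / 3419
= 0.0892


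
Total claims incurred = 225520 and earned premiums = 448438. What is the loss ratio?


Loss ratio = claims / premiums
= 225520 / 448438
= 0.5029


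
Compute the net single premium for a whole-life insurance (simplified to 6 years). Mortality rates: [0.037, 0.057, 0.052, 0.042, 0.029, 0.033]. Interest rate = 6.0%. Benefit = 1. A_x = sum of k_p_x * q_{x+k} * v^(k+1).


v = 0.943396
Year 0: k_p_x=1.0, q=0.037, term=0.034906
Year 1: k_p_x=0.963, q=0.057, term=0.048853
Year 2: k_p_x=0.908109, q=0.052, term=0.039648
Year 3: k_p_x=0.860887, q=0.042, term=0.02864
Year 4: k_p_x=0.82473, q=0.029, term=0.017872
Year 5: k_p_x=0.800813, q=0.033, term=0.01863
A_x = 0.1885


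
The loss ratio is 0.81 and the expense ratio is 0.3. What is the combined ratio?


Combined ratio = loss ratio + expense ratio
= 0.81 + 0.3
= 1.11


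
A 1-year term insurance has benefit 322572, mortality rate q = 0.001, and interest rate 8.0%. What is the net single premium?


NSP = benefit * q * v
v = 1/(1+i) = 0.925926
NSP = 322572 * 0.001 * 0.925926
= 298.6778


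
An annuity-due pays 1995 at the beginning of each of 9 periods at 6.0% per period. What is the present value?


PV_due = PMT * (1-(1+i)^(-n))/i * (1+i)
PV_immediate = 13569.3761
PV_due = 13569.3761 * 1.06
= 14383.5387


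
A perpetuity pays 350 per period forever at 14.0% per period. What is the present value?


PV = PMT / i
= 350 / 0.14
= 2500.0


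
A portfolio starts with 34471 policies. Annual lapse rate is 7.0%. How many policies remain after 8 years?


remaining = initial * (1 - lapse)^years
= 34471 * (1 - 0.07)^8
= 34471 * 0.559582
= 19289.3446


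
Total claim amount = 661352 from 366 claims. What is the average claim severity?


severity = total / number
= 661352 / 366
= 1806.9727


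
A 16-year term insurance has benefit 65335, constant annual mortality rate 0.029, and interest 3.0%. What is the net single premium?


NSP = benefit * sum_{k=0}^{n-1} k_p_x * q * v^(k+1)
With constant q=0.029, v=0.970874
Sum = 0.30025
NSP = 65335 * 0.30025
= 19616.8655


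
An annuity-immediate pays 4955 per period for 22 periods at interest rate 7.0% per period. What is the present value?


PV = PMT * (1 - (1+i)^(-n)) / i
= 4955 * (1 - (1+0.07)^(-22)) / 0.07
= 4955 * (1 - 0.225713) / 0.07
= 4955 * 11.06124
= 54808.4467


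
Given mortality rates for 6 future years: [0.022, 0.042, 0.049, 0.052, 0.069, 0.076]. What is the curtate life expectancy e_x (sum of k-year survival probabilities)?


e_x = sum_{k=1}^{n} k_p_x
k_p_x values:
  1_p_x = 0.978
  2_p_x = 0.936924
  3_p_x = 0.891015
  4_p_x = 0.844682
  5_p_x = 0.786399
  6_p_x = 0.726633
e_x = 5.1637


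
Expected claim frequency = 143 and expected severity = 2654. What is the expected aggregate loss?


E[S] = E[N] * E[X]
= 143 * 2654
= 379522


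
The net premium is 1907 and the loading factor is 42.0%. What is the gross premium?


Gross = net * (1 + loading)
= 1907 * (1 + 0.42)
= 1907 * 1.42
= 2707.94


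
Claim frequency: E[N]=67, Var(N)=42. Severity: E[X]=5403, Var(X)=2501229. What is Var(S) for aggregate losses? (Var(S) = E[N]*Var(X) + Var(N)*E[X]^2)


Var(S) = E[N]*Var(X) + Var(N)*E[X]^2
= 67*2501229 + 42*5403^2
= 167582343 + 1226081178
= 1.3937e+09


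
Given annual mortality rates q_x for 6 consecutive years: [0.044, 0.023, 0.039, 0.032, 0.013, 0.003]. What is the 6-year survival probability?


p_k = 1 - q_k for each year
Survival = product of (1 - q_k)
= 0.956 * 0.977 * 0.961 * 0.968 * 0.987 * 0.997
= 0.855


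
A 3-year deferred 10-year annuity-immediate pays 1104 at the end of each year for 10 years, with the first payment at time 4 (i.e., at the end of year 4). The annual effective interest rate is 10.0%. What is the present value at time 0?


PV at time 3 of the 10-year annuity-immediate:
a_n = 1104 * (1-(1+0.1)^(-10))/0.1 = 6783.6021
Discount back 3 years to time 0:
PV = 6783.6021 * (1+0.1)^(-3)
= 6783.6021 * 0.751315
= 5096.6206


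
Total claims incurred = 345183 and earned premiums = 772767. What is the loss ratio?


Loss ratio = claims / premiums
= 345183 / 772767
= 0.4467


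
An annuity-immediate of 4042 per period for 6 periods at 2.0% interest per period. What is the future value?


FV = PMT * ((1+i)^n - 1) / i
= 4042 * ((1.02)^6 - 1) / 0.02
= 4042 * (1.126162 - 1) / 0.02
= 25497.4249


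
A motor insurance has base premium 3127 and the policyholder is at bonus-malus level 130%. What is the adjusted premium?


adjusted = base * BM_level / 100
= 3127 * 130 / 100
= 3127 * 1.3
= 4065.1


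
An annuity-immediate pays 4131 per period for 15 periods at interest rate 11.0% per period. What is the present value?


PV = PMT * (1 - (1+i)^(-n)) / i
= 4131 * (1 - (1+0.11)^(-15)) / 0.11
= 4131 * (1 - 0.209004) / 0.11
= 4131 * 7.19087
= 29705.4822


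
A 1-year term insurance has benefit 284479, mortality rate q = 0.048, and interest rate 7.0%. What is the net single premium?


NSP = benefit * q * v
v = 1/(1+i) = 0.934579
NSP = 284479 * 0.048 * 0.934579
= 12761.6748


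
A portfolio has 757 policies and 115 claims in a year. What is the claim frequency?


frequency = claims / policies
= 115 / 757
= 0.1519


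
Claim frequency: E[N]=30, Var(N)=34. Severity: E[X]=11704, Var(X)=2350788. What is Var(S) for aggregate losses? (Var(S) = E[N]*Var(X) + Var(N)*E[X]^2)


Var(S) = E[N]*Var(X) + Var(N)*E[X]^2
= 30*2350788 + 34*11704^2
= 70523640 + 4657442944
= 4.7280e+09


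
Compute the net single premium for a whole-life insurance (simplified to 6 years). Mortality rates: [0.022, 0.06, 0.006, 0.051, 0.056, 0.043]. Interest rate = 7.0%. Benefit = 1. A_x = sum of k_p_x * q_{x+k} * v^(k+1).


v = 0.934579
Year 0: k_p_x=1.0, q=0.022, term=0.020561
Year 1: k_p_x=0.978, q=0.06, term=0.051253
Year 2: k_p_x=0.91932, q=0.006, term=0.004503
Year 3: k_p_x=0.913804, q=0.051, term=0.035554
Year 4: k_p_x=0.8672, q=0.056, term=0.034625
Year 5: k_p_x=0.818637, q=0.043, term=0.023456
A_x = 0.17


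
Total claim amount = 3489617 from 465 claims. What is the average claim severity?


severity = total / number
= 3489617 / 465
= 7504.5527


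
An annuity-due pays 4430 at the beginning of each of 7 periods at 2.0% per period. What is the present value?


PV_due = PMT * (1-(1+i)^(-n))/i * (1+i)
PV_immediate = 28670.9204
PV_due = 28670.9204 * 1.02
= 29244.3388


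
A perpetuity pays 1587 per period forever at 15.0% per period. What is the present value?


PV = PMT / i
= 1587 / 0.15
= 10580.0


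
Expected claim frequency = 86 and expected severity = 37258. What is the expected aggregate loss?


E[S] = E[N] * E[X]
= 86 * 37258
= 3.2042e+06


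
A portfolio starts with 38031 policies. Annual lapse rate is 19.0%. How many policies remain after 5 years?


remaining = initial * (1 - lapse)^years
= 38031 * (1 - 0.19)^5
= 38031 * 0.348678
= 13260.5898
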